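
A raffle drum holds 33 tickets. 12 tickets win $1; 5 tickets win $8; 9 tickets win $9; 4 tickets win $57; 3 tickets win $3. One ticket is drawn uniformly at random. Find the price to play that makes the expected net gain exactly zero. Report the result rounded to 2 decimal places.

$11.21

E[payout] = (12/33)·1 + (5/33)·8 + (9/33)·9 + (4/33)·57 + (3/33)·3 = 370/33
Fair fee = E[payout] = 370/33 ≈ $11.21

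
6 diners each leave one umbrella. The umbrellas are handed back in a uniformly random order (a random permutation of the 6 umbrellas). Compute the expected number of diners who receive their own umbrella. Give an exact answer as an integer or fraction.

1

Let Xᵢ = 1 if person i gets their own umbrella. For each i, P(Xᵢ=1) = 1/6.
By linearity of expectation, E[X₁+…+X_6] = 6·(1/6) = 1.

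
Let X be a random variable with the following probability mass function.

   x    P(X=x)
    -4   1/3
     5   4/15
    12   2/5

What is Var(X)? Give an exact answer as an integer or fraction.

E[X] = (1/3)·(-4) + (4/15)·5 + (2/5)·12 = 24/5
E[X²] = (1/3)·16 + (4/15)·25 + (2/5)·144 = 348/5
Var(X) = 348/5 − (24/5)² = 1164/25

1164/25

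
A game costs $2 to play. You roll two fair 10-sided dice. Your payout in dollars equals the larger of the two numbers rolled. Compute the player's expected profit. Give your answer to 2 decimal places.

$5.15

Distribution of the larger of the two numbers rolled: 1 w.p. 1/100, 2 w.p. 3/100, 3 w.p. 1/20, 4 w.p. 7/100, 5 w.p. 9/100, 6 w.p. 11/100, …
E[payout] = (1/100)·1 + (3/100)·2 + (1/20)·3 + (7/100)·4 + (9/100)·5 + (11/100)·6 + (13/100)·7 + (3/20)·8 + (17/100)·9 + (19/100)·10 = 143/20
Expected profit = 143/20 − 2 = 103/20 ≈ $5.15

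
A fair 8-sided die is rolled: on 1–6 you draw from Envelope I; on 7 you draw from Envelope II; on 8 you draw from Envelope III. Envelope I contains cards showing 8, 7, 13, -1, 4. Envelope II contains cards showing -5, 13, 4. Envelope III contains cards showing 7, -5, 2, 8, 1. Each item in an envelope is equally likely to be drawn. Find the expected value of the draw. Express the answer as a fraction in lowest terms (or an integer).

E[X | Envelope I] = (8 + 7 + 13 − 1 + 4)/5 = 31/5
E[X | Envelope II] = (-5 + 13 + 4)/3 = 4
E[X | Envelope III] = (7 − 5 + 2 + 8 + 1)/5 = 13/5
E[X] = (3/4)·31/5 + (1/8)·4 + (1/8)·13/5 = 219/40

219/40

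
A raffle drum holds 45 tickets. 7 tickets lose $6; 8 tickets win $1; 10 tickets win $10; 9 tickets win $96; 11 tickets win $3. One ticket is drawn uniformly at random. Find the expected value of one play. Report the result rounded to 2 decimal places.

E[payout] = (7/45)·(-6) + (8/45)·1 + (10/45)·10 + (9/45)·96 + (11/45)·3 = 107/5
≈ $21.40

$21.40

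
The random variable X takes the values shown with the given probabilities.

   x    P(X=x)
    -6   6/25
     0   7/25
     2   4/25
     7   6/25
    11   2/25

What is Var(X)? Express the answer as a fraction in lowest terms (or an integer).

17904/625

E[X] = (6/25)·(-6) + (7/25)·0 + (4/25)·2 + (6/25)·7 + (2/25)·11 = 36/25
E[X²] = (6/25)·36 + (7/25)·0 + (4/25)·4 + (6/25)·49 + (2/25)·121 = 768/25
Var(X) = 768/25 − (36/25)² = 17904/625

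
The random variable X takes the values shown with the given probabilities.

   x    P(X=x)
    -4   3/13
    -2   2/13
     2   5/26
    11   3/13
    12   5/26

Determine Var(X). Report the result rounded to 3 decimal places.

44.692

E[X] = (3/13)·(-4) + (2/13)·(-2) + (5/26)·2 + (3/13)·11 + (5/26)·12 = 4
E[X²] = (3/13)·16 + (2/13)·4 + (5/26)·4 + (3/13)·121 + (5/26)·144 = 789/13
Var(X) = 789/13 − (4)² = 581/13 ≈ 44.692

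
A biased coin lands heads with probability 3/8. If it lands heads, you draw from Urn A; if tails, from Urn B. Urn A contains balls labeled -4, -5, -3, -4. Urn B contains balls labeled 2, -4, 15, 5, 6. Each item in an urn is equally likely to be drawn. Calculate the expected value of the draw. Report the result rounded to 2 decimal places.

E[X | Urn A] = (-4 − 5 − 3 − 4)/4 = -4
E[X | Urn B] = (2 − 4 + 15 + 5 + 6)/5 = 24/5
E[X] = (3/8)·(-4) + (5/8)·24/5 = 3/2 ≈ 1.50

1.50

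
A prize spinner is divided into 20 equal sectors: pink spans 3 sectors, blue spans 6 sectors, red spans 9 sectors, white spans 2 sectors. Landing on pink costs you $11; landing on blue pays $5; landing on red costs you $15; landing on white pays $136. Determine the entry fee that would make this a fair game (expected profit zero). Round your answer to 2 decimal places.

$6.70

E[payout] = (3/20)·(-11) + (6/20)·5 + (9/20)·(-15) + (2/20)·136 = 67/10
Fair fee = E[payout] = 67/10 ≈ $6.70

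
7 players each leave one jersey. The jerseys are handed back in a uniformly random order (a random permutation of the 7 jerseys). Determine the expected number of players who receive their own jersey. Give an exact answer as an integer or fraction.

Let Xᵢ = 1 if person i gets their own jersey. For each i, P(Xᵢ=1) = 1/7.
By linearity of expectation, E[X₁+…+X_7] = 7·(1/7) = 1.

1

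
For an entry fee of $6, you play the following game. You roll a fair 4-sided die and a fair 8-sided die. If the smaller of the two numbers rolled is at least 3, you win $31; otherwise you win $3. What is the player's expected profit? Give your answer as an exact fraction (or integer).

15/2 dollars

E[payout] = (5/8)·3 + (3/8)·31 = 27/2
Expected profit = 27/2 − 6 = 15/2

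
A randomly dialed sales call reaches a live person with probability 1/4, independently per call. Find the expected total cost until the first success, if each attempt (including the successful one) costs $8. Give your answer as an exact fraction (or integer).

$32

E[#attempts] = 1/p = 4; E[cost] = 8·4 = 32.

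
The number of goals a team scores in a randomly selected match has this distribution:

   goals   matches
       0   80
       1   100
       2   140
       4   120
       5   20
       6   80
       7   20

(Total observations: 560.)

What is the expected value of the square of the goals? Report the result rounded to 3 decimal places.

12.393

Total = 560, so P(goals=0) = 80/560, etc.
E[X²] = (1/7)·0 + (5/28)·1 + (1/4)·4 + (3/14)·16 + (1/28)·25 + (1/7)·36 + (1/28)·49
     = 347/28 ≈ 12.393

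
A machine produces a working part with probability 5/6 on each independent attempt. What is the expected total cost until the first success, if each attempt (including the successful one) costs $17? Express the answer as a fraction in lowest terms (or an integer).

102/5 dollars

E[#attempts] = 1/p = 6/5; E[cost] = 17·6/5 = 102/5.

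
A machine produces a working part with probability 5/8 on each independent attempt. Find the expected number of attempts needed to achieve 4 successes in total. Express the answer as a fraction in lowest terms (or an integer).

32/5

By linearity (sum of 4 independent geometric waits), E[trials] = 4/p = 4/(5/8) = 32/5.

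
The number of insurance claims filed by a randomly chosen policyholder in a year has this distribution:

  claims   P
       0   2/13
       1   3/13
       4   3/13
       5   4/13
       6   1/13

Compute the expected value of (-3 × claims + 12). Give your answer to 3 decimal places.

E[-3x+12] = (2/13)·12 + (3/13)·9 + (3/13)·0 + (4/13)·(-3) + (1/13)·(-6)
     = 33/13 ≈ 2.538

2.538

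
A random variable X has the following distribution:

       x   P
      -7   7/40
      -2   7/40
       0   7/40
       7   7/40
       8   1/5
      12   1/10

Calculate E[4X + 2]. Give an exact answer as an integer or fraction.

E[4x+2] = (7/40)·(-26) + (7/40)·(-6) + (7/40)·2 + (7/40)·30 + (1/5)·34 + (1/10)·50
     = 59/5

59/5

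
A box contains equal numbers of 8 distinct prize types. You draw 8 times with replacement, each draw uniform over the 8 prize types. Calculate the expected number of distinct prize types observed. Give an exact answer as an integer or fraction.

Let Xⱼ=1 if type j appears at least once. P(Xⱼ=1) = 1 − ((8−1)/8)^8 = 11012415/16777216.
E[#distinct] = 8·11012415/16777216 = 11012415/2097152.

11012415/2097152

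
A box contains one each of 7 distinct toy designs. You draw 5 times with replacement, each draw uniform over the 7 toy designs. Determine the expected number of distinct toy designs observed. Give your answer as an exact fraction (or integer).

Let Xⱼ=1 if type j appears at least once. P(Xⱼ=1) = 1 − ((7−1)/7)^5 = 9031/16807.
E[#distinct] = 7·9031/16807 = 9031/2401.

9031/2401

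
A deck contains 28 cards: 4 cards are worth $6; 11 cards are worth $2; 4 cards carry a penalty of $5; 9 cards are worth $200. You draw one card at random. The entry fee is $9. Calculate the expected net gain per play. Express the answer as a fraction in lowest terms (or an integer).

787/14 dollars

E[payout] = (4/28)·6 + (11/28)·2 + (4/28)·(-5) + (9/28)·200 = 913/14
Expected profit = 913/14 − 9 = 787/14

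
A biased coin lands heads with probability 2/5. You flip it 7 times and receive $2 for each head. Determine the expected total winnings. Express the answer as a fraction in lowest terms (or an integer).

28/5 dollars

E[#heads] = 7·2/5 = 14/5 (linearity over flips).
E[winnings] = 2·14/5 = 28/5.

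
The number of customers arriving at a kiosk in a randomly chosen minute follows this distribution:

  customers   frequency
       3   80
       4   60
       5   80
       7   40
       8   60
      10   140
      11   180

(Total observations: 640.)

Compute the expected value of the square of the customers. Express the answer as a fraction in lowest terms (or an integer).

Total = 640, so P(customers=3) = 80/640, etc.
E[X²] = (1/8)·9 + (3/32)·16 + (1/8)·25 + (1/16)·49 + (3/32)·64 + (7/32)·100 + (9/32)·121
     = 2263/32

2263/32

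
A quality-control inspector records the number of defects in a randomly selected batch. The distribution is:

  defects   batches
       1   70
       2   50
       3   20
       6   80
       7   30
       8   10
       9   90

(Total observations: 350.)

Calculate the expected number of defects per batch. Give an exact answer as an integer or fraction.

181/35

Total = 350, so P(defects=1) = 70/350, etc.
E[X] = (1/5)·1 + (1/7)·2 + (2/35)·3 + (8/35)·6 + (3/35)·7 + (1/35)·8 + (9/35)·9
     = 181/35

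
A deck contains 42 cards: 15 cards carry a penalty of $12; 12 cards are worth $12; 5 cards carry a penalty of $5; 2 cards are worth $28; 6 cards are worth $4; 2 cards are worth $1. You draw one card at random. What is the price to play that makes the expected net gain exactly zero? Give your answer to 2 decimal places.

$0.50

E[payout] = (15/42)·(-12) + (12/42)·12 + (5/42)·(-5) + (2/42)·28 + (6/42)·4 + (2/42)·1 = 1/2
Fair fee = E[payout] = 1/2 ≈ $0.50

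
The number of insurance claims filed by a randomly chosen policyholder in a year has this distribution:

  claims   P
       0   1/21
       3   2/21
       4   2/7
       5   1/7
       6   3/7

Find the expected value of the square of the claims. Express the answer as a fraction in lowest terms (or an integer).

171/7

E[X²] = (1/21)·0 + (2/21)·9 + (2/7)·16 + (1/7)·25 + (3/7)·36
     = 171/7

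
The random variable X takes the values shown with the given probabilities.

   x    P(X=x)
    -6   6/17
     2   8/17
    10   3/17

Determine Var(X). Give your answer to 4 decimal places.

E[X] = (6/17)·(-6) + (8/17)·2 + (3/17)·10 = 10/17
E[X²] = (6/17)·36 + (8/17)·4 + (3/17)·100 = 548/17
Var(X) = 548/17 − (10/17)² = 9216/289 ≈ 31.8893

31.8893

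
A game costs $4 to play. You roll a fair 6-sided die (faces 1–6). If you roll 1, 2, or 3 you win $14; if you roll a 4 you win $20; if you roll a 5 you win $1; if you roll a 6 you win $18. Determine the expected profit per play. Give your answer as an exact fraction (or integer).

E[payout] = (1/6)·1 + (1/2)·14 + (1/6)·18 + (1/6)·20 = 27/2
Expected profit = 27/2 − 4 = 19/2

19/2 dollars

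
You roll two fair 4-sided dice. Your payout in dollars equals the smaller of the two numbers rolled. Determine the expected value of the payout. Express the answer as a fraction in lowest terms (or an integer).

15/8 dollars

Distribution of the smaller of the two numbers rolled: 1 w.p. 7/16, 2 w.p. 5/16, 3 w.p. 3/16, 4 w.p. 1/16
E[payout] = (7/16)·1 + (5/16)·2 + (3/16)·3 + (1/16)·4 = 15/8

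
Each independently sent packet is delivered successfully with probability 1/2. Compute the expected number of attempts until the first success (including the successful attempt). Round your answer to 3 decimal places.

2.000

For a geometric distribution, E[trials] = 1/p = 1/(1/2) = 2.
≈ 2.000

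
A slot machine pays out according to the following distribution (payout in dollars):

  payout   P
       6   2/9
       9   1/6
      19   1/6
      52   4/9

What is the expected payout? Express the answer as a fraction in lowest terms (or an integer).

262/9 dollars

E[X] = (2/9)·6 + (1/6)·9 + (1/6)·19 + (4/9)·52
     = 262/9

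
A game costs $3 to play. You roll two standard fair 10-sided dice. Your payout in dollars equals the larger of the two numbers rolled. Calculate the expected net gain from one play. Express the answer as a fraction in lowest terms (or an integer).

Distribution of the larger of the two numbers rolled: 1 w.p. 1/100, 2 w.p. 3/100, 3 w.p. 1/20, 4 w.p. 7/100, 5 w.p. 9/100, 6 w.p. 11/100, …
E[payout] = (1/100)·1 + (3/100)·2 + (1/20)·3 + (7/100)·4 + (9/100)·5 + (11/100)·6 + (13/100)·7 + (3/20)·8 + (17/100)·9 + (19/100)·10 = 143/20
Expected profit = 143/20 − 3 = 83/20

83/20 dollars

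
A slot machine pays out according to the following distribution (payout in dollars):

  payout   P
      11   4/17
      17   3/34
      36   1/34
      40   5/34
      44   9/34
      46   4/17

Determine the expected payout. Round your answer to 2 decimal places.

$33.50

E[X] = (4/17)·11 + (3/34)·17 + (1/34)·36 + (5/34)·40 + (9/34)·44 + (4/17)·46
     = 67/2 ≈ 33.50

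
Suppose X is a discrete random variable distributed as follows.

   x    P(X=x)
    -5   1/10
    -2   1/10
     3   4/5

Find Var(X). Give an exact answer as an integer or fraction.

721/100

E[X] = (1/10)·(-5) + (1/10)·(-2) + (4/5)·3 = 17/10
E[X²] = (1/10)·25 + (1/10)·4 + (4/5)·9 = 101/10
Var(X) = 101/10 − (17/10)² = 721/100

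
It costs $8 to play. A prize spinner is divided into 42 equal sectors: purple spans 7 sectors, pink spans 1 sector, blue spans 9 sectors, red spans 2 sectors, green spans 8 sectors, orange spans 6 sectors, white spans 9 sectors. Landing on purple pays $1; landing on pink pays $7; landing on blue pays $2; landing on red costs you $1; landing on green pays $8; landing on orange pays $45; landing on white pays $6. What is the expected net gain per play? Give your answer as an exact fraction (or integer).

41/21 dollars

E[payout] = (7/42)·1 + (1/42)·7 + (9/42)·2 + (2/42)·(-1) + (8/42)·8 + (6/42)·45 + (9/42)·6 = 209/21
Expected profit = 209/21 − 8 = 41/21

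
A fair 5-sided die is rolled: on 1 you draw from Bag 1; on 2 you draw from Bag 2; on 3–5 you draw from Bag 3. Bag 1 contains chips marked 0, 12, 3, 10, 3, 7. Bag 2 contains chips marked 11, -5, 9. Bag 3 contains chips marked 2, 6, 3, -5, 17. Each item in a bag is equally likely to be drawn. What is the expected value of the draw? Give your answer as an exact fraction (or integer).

E[X | Bag 1] = (0 + 12 + 3 + 10 + 3 + 7)/6 = 35/6
E[X | Bag 2] = (11 − 5 + 9)/3 = 5
E[X | Bag 3] = (2 + 6 + 3 − 5 + 17)/5 = 23/5
E[X] = (1/5)·35/6 + (1/5)·5 + (3/5)·23/5 = 739/150

739/150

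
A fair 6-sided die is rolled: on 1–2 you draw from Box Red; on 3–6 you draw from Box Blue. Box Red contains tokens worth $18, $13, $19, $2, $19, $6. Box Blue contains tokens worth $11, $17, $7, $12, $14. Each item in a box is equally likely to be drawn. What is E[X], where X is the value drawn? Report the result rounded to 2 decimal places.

$12.41

E[X | Box Red] = (18 + 13 + 19 + 2 + 19 + 6)/6 = 77/6
E[X | Box Blue] = (11 + 17 + 7 + 12 + 14)/5 = 61/5
E[X] = (1/3)·77/6 + (2/3)·61/5 = 1117/90 ≈ 12.41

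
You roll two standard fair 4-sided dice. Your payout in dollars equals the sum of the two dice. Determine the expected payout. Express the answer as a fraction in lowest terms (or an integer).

$5

Distribution of the sum of the two dice: 2 w.p. 1/16, 3 w.p. 1/8, 4 w.p. 3/16, 5 w.p. 1/4, 6 w.p. 3/16, 7 w.p. 1/8, …
E[payout] = (1/16)·2 + (1/8)·3 + (3/16)·4 + (1/4)·5 + (3/16)·6 + (1/8)·7 + (1/16)·8 = 5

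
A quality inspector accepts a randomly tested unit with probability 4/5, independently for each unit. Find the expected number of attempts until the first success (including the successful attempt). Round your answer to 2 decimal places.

For a geometric distribution, E[trials] = 1/p = 1/(4/5) = 5/4.
≈ 1.25

1.25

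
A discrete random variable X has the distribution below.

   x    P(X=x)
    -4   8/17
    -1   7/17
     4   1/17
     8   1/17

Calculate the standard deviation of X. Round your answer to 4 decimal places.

3.1819

E[X] = -27/17, E[X²] = 215/17
Var(X) = E[X²] − (E[X])² = 215/17 − 729/289 = 2926/289
SD(X) = √(2926/289) ≈ 3.1819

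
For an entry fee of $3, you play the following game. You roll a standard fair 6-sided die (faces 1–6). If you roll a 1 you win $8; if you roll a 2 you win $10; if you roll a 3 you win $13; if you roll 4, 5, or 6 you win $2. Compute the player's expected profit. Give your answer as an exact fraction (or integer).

E[payout] = (1/2)·2 + (1/6)·8 + (1/6)·10 + (1/6)·13 = 37/6
Expected profit = 37/6 − 3 = 19/6

19/6 dollars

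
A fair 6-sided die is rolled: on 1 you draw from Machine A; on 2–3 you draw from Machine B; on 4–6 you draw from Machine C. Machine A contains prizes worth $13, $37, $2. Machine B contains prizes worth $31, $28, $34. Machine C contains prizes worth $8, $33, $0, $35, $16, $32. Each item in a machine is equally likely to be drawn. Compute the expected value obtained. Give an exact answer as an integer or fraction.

E[X | Machine A] = (13 + 37 + 2)/3 = 52/3
E[X | Machine B] = (31 + 28 + 34)/3 = 31
E[X | Machine C] = (8 + 33 + 0 + 35 + 16 + 32)/6 = 62/3
E[X] = (1/6)·52/3 + (1/3)·31 + (1/2)·62/3 = 212/9

212/9 dollars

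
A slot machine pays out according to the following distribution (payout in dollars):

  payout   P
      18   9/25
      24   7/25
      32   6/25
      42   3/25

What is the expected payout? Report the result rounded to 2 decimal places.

E[X] = (9/25)·18 + (7/25)·24 + (6/25)·32 + (3/25)·42
     = 648/25 ≈ 25.92

$25.92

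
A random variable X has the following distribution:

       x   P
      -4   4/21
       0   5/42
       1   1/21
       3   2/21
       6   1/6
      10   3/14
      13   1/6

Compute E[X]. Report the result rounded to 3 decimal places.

E[X] = (4/21)·(-4) + (5/42)·0 + (1/21)·1 + (2/21)·3 + (1/6)·6 + (3/14)·10 + (1/6)·13
     = 205/42 ≈ 4.881

4.881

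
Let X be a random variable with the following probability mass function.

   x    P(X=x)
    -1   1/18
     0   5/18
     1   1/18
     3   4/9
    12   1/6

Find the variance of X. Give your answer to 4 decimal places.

17.0000

E[X] = (1/18)·(-1) + (5/18)·0 + (1/18)·1 + (4/9)·3 + (1/6)·12 = 10/3
E[X²] = (1/18)·1 + (5/18)·0 + (1/18)·1 + (4/9)·9 + (1/6)·144 = 253/9
Var(X) = 253/9 − (10/3)² = 17 ≈ 17.0000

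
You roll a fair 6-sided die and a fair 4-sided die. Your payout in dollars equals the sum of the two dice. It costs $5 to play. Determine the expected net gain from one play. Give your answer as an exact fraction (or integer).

Distribution of the sum of the two dice: 2 w.p. 1/24, 3 w.p. 1/12, 4 w.p. 1/8, 5 w.p. 1/6, 6 w.p. 1/6, 7 w.p. 1/6, …
E[payout] = (1/24)·2 + (1/12)·3 + (1/8)·4 + (1/6)·5 + (1/6)·6 + (1/6)·7 + (1/8)·8 + (1/12)·9 + (1/24)·10 = 6
Expected profit = 6 − 5 = 1

$1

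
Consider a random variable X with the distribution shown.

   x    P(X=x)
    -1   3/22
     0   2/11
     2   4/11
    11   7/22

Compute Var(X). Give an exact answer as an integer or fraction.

E[X] = (3/22)·(-1) + (2/11)·0 + (4/11)·2 + (7/22)·11 = 45/11
E[X²] = (3/22)·1 + (2/11)·0 + (4/11)·4 + (7/22)·121 = 441/11
Var(X) = 441/11 − (45/11)² = 2826/121

2826/121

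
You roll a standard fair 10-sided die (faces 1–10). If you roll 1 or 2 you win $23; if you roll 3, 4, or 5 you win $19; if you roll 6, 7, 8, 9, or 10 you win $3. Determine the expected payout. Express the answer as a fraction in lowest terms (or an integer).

E[payout] = (1/2)·3 + (3/10)·19 + (1/5)·23 = 59/5

59/5 dollars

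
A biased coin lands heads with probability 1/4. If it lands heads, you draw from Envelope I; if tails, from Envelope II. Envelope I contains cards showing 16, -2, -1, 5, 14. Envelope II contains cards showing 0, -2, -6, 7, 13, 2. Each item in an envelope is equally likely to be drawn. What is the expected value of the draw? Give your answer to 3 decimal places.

E[X | Envelope I] = (16 − 2 − 1 + 5 + 14)/5 = 32/5
E[X | Envelope II] = (0 − 2 − 6 + 7 + 13 + 2)/6 = 7/3
E[X] = (1/4)·32/5 + (3/4)·7/3 = 67/20 ≈ 3.350

3.350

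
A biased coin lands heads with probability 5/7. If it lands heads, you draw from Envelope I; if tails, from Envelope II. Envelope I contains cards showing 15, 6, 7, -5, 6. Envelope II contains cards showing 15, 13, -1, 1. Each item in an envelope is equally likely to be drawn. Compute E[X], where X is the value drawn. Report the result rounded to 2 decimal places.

6.14

E[X | Envelope I] = (15 + 6 + 7 − 5 + 6)/5 = 29/5
E[X | Envelope II] = (15 + 13 − 1 + 1)/4 = 7
E[X] = (5/7)·29/5 + (2/7)·7 = 43/7 ≈ 6.14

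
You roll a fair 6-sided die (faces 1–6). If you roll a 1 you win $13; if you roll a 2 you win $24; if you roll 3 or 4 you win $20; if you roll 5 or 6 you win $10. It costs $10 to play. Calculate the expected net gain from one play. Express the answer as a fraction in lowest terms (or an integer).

37/6 dollars

E[payout] = (1/3)·10 + (1/6)·13 + (1/3)·20 + (1/6)·24 = 97/6
Expected profit = 97/6 − 10 = 37/6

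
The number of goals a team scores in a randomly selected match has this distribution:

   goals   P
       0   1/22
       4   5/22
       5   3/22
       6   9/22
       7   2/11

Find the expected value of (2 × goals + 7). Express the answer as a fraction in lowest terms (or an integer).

E[2x+7] = (1/22)·7 + (5/22)·15 + (3/22)·17 + (9/22)·19 + (2/11)·21
     = 194/11

194/11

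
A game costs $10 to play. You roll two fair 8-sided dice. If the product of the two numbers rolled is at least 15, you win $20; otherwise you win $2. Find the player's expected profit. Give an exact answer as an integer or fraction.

E[payout] = (29/64)·2 + (35/64)·20 = 379/32
Expected profit = 379/32 − 10 = 59/32

59/32 dollars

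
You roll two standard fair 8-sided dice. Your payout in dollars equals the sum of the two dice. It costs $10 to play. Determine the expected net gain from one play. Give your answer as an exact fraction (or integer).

Distribution of the sum of the two dice: 2 w.p. 1/64, 3 w.p. 1/32, 4 w.p. 3/64, 5 w.p. 1/16, 6 w.p. 5/64, 7 w.p. 3/32, …
E[payout] = (1/64)·2 + (1/32)·3 + (3/64)·4 + (1/16)·5 + (5/64)·6 + (3/32)·7 + (7/64)·8 + (1/8)·9 + (7/64)·10 + (3/32)·11 + (5/64)·12 + (1/16)·13 + (3/64)·14 + (1/32)·15 + (1/64)·16 = 9
Expected profit = 9 − 10 = -1

-$1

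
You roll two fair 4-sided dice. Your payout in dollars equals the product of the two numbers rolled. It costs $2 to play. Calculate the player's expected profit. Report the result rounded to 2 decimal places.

Distribution of the product of the two numbers rolled: 1 w.p. 1/16, 2 w.p. 1/8, 3 w.p. 1/8, 4 w.p. 3/16, 6 w.p. 1/8, 8 w.p. 1/8, …
E[payout] = (1/16)·1 + (1/8)·2 + (1/8)·3 + (3/16)·4 + (1/8)·6 + (1/8)·8 + (1/16)·9 + (1/8)·12 + (1/16)·16 = 25/4
Expected profit = 25/4 − 2 = 17/4 ≈ $4.25

$4.25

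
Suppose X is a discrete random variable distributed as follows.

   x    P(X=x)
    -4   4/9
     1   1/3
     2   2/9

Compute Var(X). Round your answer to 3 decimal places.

7.333

E[X] = (4/9)·(-4) + (1/3)·1 + (2/9)·2 = -1
E[X²] = (4/9)·16 + (1/3)·1 + (2/9)·4 = 25/3
Var(X) = 25/3 − (-1)² = 22/3 ≈ 7.333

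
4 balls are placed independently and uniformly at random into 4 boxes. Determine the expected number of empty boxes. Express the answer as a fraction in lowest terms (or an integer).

Let Xⱼ=1 if box j is empty. P(Xⱼ=1) = ((4-1)/4)^4 = 81/256.
By linearity, E[#empty] = 4·81/256 = 81/64.

81/64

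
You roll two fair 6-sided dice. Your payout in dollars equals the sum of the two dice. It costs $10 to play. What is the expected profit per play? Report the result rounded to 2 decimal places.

-$3.00

Distribution of the sum of the two dice: 2 w.p. 1/36, 3 w.p. 1/18, 4 w.p. 1/12, 5 w.p. 1/9, 6 w.p. 5/36, 7 w.p. 1/6, …
E[payout] = (1/36)·2 + (1/18)·3 + (1/12)·4 + (1/9)·5 + (5/36)·6 + (1/6)·7 + (5/36)·8 + (1/9)·9 + (1/12)·10 + (1/18)·11 + (1/36)·12 = 7
Expected profit = 7 − 10 = -3 ≈ -$3.00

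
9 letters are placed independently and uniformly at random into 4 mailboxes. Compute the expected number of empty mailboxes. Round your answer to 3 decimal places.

Let Xⱼ=1 if mailbox j is empty. P(Xⱼ=1) = ((4-1)/4)^9 = 19683/262144.
By linearity, E[#empty] = 4·19683/262144 = 19683/65536.
≈ 0.300

0.300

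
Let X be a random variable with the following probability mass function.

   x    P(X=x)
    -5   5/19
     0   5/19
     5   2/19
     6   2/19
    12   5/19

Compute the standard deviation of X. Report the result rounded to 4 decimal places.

6.4726

E[X] = 3, E[X²] = 967/19
Var(X) = E[X²] − (E[X])² = 967/19 − 9 = 796/19
SD(X) = √(796/19) ≈ 6.4726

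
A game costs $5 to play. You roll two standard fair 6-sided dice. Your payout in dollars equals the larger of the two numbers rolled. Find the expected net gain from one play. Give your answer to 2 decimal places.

-$0.53

Distribution of the larger of the two numbers rolled: 1 w.p. 1/36, 2 w.p. 1/12, 3 w.p. 5/36, 4 w.p. 7/36, 5 w.p. 1/4, 6 w.p. 11/36
E[payout] = (1/36)·1 + (1/12)·2 + (5/36)·3 + (7/36)·4 + (1/4)·5 + (11/36)·6 = 161/36
Expected profit = 161/36 − 5 = -19/36 ≈ -$0.53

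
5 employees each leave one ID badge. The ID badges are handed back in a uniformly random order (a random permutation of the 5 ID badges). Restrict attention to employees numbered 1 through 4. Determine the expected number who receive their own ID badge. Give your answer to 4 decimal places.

Let Xᵢ = 1 if person i gets their own ID badge. For each i, P(Xᵢ=1) = 1/5.
By linearity of expectation, E[X₁+…+X_4] = 4·(1/5) = 4/5.
≈ 0.8000

0.8000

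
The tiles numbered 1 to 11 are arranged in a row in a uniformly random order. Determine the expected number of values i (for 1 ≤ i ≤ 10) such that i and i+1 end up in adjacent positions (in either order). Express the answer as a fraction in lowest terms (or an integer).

For each i ∈ {1,…,10}, let Xᵢ = 1 if i and i+1 are adjacent. P(Xᵢ=1) = 2·(11−1)!/11! = 2/11.
By linearity, E[ΣXᵢ] = (10)·(2/11) = 20/11.

20/11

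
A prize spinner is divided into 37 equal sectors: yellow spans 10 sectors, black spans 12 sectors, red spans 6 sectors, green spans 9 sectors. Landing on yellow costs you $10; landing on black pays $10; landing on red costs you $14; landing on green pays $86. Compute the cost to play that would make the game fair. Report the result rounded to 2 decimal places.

E[payout] = (10/37)·(-10) + (12/37)·10 + (6/37)·(-14) + (9/37)·86 = 710/37
Fair fee = E[payout] = 710/37 ≈ $19.19

$19.19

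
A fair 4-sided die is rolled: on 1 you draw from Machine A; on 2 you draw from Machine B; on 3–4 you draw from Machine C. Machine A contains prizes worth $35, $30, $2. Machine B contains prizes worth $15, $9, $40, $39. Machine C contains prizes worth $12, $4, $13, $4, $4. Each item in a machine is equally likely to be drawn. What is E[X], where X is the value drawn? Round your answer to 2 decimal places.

$15.72

E[X | Machine A] = (35 + 30 + 2)/3 = 67/3
E[X | Machine B] = (15 + 9 + 40 + 39)/4 = 103/4
E[X | Machine C] = (12 + 4 + 13 + 4 + 4)/5 = 37/5
E[X] = (1/4)·67/3 + (1/4)·103/4 + (1/2)·37/5 = 3773/240 ≈ 15.72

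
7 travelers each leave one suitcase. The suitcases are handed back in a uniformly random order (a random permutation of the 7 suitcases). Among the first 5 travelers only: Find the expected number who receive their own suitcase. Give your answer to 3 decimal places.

0.714

Let Xᵢ = 1 if person i gets their own suitcase. For each i, P(Xᵢ=1) = 1/7.
By linearity of expectation, E[X₁+…+X_5] = 5·(1/7) = 5/7.
≈ 0.714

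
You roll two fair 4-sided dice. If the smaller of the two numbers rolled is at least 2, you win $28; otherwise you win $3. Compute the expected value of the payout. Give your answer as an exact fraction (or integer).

273/16 dollars

E[payout] = (7/16)·3 + (9/16)·28 = 273/16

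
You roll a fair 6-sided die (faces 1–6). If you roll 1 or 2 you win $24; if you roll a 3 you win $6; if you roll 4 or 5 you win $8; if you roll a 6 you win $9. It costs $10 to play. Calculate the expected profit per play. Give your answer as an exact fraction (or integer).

E[payout] = (1/6)·6 + (1/3)·8 + (1/6)·9 + (1/3)·24 = 79/6
Expected profit = 79/6 − 10 = 19/6

19/6 dollars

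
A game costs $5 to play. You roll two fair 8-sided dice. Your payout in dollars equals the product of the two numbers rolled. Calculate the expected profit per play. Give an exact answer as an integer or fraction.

61/4 dollars

Distribution of the product of the two numbers rolled: 1 w.p. 1/64, 2 w.p. 1/32, 3 w.p. 1/32, 4 w.p. 3/64, 5 w.p. 1/32, 6 w.p. 1/16, …
E[payout] = (1/64)·1 + (1/32)·2 + (1/32)·3 + (3/64)·4 + (1/32)·5 + (1/16)·6 + (1/32)·7 + (1/16)·8 + (1/64)·9 + (1/32)·10 + (1/16)·12 + (1/32)·14 + (1/32)·15 + (3/64)·16 + (1/32)·18 + (1/32)·20 + (1/32)·21 + (1/16)·24 + (1/64)·25 + (1/32)·28 + (1/32)·30 + (1/32)·32 + (1/32)·35 + (1/64)·36 + (1/32)·40 + (1/32)·42 + (1/32)·48 + (1/64)·49 + (1/32)·56 + (1/64)·64 = 81/4
Expected profit = 81/4 − 5 = 61/4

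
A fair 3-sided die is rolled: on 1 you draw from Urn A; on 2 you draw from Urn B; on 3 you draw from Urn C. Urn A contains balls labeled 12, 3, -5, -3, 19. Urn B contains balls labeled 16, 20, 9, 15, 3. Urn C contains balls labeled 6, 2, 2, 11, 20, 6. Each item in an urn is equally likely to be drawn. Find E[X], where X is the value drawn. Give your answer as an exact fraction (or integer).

E[X | Urn A] = (12 + 3 − 5 − 3 + 19)/5 = 26/5
E[X | Urn B] = (16 + 20 + 9 + 15 + 3)/5 = 63/5
E[X | Urn C] = (6 + 2 + 2 + 11 + 20 + 6)/6 = 47/6
E[X] = (1/3)·26/5 + (1/3)·63/5 + (1/3)·47/6 = 769/90

769/90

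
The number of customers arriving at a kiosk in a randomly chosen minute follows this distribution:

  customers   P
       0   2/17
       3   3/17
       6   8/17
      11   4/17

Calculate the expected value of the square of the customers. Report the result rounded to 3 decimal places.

E[X²] = (2/17)·0 + (3/17)·9 + (8/17)·36 + (4/17)·121
     = 47 ≈ 47.000

47.000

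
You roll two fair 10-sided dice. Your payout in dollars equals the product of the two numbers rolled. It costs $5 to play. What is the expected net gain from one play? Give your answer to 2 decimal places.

Distribution of the product of the two numbers rolled: 1 w.p. 1/100, 2 w.p. 1/50, 3 w.p. 1/50, 4 w.p. 3/100, 5 w.p. 1/50, 6 w.p. 1/25, …
E[payout] = (1/100)·1 + (1/50)·2 + (1/50)·3 + (3/100)·4 + (1/50)·5 + (1/25)·6 + (1/50)·7 + (1/25)·8 + (3/100)·9 + (1/25)·10 + (1/25)·12 + (1/50)·14 + (1/50)·15 + (3/100)·16 + (1/25)·18 + (1/25)·20 + (1/50)·21 + (1/25)·24 + (1/100)·25 + (1/50)·27 + (1/50)·28 + (1/25)·30 + (1/50)·32 + (1/50)·35 + (3/100)·36 + (1/25)·40 + (1/50)·42 + (1/50)·45 + (1/50)·48 + (1/100)·49 + (1/50)·50 + (1/50)·54 + (1/50)·56 + (1/50)·60 + (1/50)·63 + (1/100)·64 + (1/50)·70 + (1/50)·72 + (1/50)·80 + (1/100)·81 + (1/50)·90 + (1/100)·100 = 121/4
Expected profit = 121/4 − 5 = 101/4 ≈ $25.25

$25.25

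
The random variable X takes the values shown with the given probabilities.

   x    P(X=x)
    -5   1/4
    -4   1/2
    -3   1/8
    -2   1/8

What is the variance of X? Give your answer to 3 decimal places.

E[X] = (1/4)·(-5) + (1/2)·(-4) + (1/8)·(-3) + (1/8)·(-2) = -31/8
E[X²] = (1/4)·25 + (1/2)·16 + (1/8)·9 + (1/8)·4 = 127/8
Var(X) = 127/8 − (-31/8)² = 55/64 ≈ 0.859

0.859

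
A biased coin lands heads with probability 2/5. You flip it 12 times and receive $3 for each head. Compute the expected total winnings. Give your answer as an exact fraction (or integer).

E[#heads] = 12·2/5 = 24/5 (linearity over flips).
E[winnings] = 3·24/5 = 72/5.

72/5 dollars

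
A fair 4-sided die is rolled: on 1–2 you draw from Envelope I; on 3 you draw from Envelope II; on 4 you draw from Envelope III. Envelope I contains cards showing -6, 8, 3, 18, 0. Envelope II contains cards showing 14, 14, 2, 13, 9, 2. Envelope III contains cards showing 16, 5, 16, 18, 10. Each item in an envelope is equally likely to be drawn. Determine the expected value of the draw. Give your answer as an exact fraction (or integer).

E[X | Envelope I] = (-6 + 8 + 3 + 18 + 0)/5 = 23/5
E[X | Envelope II] = (14 + 14 + 2 + 13 + 9 + 2)/6 = 9
E[X | Envelope III] = (16 + 5 + 16 + 18 + 10)/5 = 13
E[X] = (1/2)·23/5 + (1/4)·9 + (1/4)·13 = 39/5

39/5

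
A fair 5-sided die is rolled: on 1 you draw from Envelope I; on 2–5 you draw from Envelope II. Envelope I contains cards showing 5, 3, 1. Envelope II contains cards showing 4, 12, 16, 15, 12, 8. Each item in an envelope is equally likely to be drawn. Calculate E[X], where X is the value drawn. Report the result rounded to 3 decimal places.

E[X | Envelope I] = (5 + 3 + 1)/3 = 3
E[X | Envelope II] = (4 + 12 + 16 + 15 + 12 + 8)/6 = 67/6
E[X] = (1/5)·3 + (4/5)·67/6 = 143/15 ≈ 9.533

9.533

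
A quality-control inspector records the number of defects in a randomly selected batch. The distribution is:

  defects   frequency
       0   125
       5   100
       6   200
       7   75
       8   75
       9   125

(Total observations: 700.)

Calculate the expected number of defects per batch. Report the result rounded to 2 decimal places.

5.64

Total = 700, so P(defects=0) = 125/700, etc.
E[X] = (5/28)·0 + (1/7)·5 + (2/7)·6 + (3/28)·7 + (3/28)·8 + (5/28)·9
     = 79/14 ≈ 5.64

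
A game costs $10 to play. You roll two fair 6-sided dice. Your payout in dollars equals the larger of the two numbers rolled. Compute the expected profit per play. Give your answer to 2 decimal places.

Distribution of the larger of the two numbers rolled: 1 w.p. 1/36, 2 w.p. 1/12, 3 w.p. 5/36, 4 w.p. 7/36, 5 w.p. 1/4, 6 w.p. 11/36
E[payout] = (1/36)·1 + (1/12)·2 + (5/36)·3 + (7/36)·4 + (1/4)·5 + (11/36)·6 = 161/36
Expected profit = 161/36 − 10 = -199/36 ≈ -$5.53

-$5.53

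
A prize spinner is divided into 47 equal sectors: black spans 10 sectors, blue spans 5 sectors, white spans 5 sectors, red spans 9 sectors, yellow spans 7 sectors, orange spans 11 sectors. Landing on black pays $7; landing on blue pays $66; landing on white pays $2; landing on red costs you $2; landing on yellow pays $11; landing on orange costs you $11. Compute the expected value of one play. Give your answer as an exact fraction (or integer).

E[payout] = (10/47)·7 + (5/47)·66 + (5/47)·2 + (9/47)·(-2) + (7/47)·11 + (11/47)·(-11) = 348/47

348/47 dollars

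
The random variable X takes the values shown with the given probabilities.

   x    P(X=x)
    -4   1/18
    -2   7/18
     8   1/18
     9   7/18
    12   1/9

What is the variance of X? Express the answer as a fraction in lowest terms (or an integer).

E[X] = (1/18)·(-4) + (7/18)·(-2) + (1/18)·8 + (7/18)·9 + (1/9)·12 = 77/18
E[X²] = (1/18)·16 + (7/18)·4 + (1/18)·64 + (7/18)·81 + (1/9)·144 = 107/2
Var(X) = 107/2 − (77/18)² = 11405/324

11405/324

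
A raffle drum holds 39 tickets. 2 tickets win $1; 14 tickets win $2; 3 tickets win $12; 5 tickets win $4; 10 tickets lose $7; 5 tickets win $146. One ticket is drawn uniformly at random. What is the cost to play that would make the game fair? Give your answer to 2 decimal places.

$19.13

E[payout] = (2/39)·1 + (14/39)·2 + (3/39)·12 + (5/39)·4 + (10/39)·(-7) + (5/39)·146 = 746/39
Fair fee = E[payout] = 746/39 ≈ $19.13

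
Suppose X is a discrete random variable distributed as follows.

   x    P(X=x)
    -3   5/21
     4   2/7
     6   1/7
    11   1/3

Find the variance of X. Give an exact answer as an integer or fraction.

12200/441

E[X] = (5/21)·(-3) + (2/7)·4 + (1/7)·6 + (1/3)·11 = 104/21
E[X²] = (5/21)·9 + (2/7)·16 + (1/7)·36 + (1/3)·121 = 1096/21
Var(X) = 1096/21 − (104/21)² = 12200/441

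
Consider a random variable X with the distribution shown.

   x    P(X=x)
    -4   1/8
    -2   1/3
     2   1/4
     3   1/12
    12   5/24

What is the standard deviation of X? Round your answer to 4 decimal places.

E[X] = 25/12, E[X²] = 421/12
Var(X) = E[X²] − (E[X])² = 421/12 − 625/144 = 4427/144
SD(X) = √(4427/144) ≈ 5.5446

5.5446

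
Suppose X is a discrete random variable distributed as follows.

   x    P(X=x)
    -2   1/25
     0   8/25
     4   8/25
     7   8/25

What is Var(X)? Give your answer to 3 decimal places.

E[X] = (1/25)·(-2) + (8/25)·0 + (8/25)·4 + (8/25)·7 = 86/25
E[X²] = (1/25)·4 + (8/25)·0 + (8/25)·16 + (8/25)·49 = 524/25
Var(X) = 524/25 − (86/25)² = 5704/625 ≈ 9.126

9.126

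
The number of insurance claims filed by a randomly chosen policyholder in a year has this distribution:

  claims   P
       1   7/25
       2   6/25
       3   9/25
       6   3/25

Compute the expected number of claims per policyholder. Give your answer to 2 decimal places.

2.56

E[X] = (7/25)·1 + (6/25)·2 + (9/25)·3 + (3/25)·6
     = 64/25 ≈ 2.56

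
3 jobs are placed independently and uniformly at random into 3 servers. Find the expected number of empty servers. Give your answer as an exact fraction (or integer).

Let Xⱼ=1 if server j is empty. P(Xⱼ=1) = ((3-1)/3)^3 = 8/27.
By linearity, E[#empty] = 3·8/27 = 8/9.

8/9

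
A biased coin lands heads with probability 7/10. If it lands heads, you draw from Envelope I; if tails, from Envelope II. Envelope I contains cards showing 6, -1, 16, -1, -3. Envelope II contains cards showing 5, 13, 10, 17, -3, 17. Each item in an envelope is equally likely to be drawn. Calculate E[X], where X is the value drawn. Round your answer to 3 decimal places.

E[X | Envelope I] = (6 − 1 + 16 − 1 − 3)/5 = 17/5
E[X | Envelope II] = (5 + 13 + 10 + 17 − 3 + 17)/6 = 59/6
E[X] = (7/10)·17/5 + (3/10)·59/6 = 533/100 ≈ 5.330

5.330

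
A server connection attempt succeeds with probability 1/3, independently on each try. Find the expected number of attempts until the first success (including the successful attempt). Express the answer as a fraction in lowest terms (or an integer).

For a geometric distribution, E[trials] = 1/p = 1/(1/3) = 3.

3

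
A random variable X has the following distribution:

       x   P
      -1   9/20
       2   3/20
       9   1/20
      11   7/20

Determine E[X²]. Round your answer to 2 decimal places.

E[X²] = (9/20)·1 + (3/20)·4 + (1/20)·81 + (7/20)·121
     = 949/20 ≈ 47.45

47.45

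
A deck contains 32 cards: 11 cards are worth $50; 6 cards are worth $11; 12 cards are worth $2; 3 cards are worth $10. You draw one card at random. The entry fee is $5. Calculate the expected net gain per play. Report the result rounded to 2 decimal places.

$15.94

E[payout] = (11/32)·50 + (6/32)·11 + (12/32)·2 + (3/32)·10 = 335/16
Expected profit = 335/16 − 5 = 255/16 ≈ $15.94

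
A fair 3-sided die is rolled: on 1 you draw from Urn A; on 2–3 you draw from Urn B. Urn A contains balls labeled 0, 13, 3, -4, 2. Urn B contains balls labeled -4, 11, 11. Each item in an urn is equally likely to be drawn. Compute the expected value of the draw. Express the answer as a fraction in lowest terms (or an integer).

74/15

E[X | Urn A] = (0 + 13 + 3 − 4 + 2)/5 = 14/5
E[X | Urn B] = (-4 + 11 + 11)/3 = 6
E[X] = (1/3)·14/5 + (2/3)·6 = 74/15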